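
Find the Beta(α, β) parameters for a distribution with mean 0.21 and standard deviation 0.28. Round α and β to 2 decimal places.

First σ² = 0.0784. Setting α = μn, β = (1−μ)n with n = α+β,
μ(1−μ)/(n+1) = 0.0784 ⇒ n+1 = 0.1659/0.0784 = 2.1161 ⇒ n = 1.1161.
Hence α = 0.21×1.1161 = 0.23, β = 0.79×1.1161 = 0.88.

α = 0.23, β = 0.88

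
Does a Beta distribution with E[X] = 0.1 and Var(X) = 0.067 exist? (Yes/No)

Yes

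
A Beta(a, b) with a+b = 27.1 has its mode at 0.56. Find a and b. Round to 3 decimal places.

a = 15.056, b = 12.044

Mode = (a−1)/(κ−2) with κ = a+b, so a−1 = 0.56·25.1 = 14.056.
a = 15.056; b = κ − a = 12.044.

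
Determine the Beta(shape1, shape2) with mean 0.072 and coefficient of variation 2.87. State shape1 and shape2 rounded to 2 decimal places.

Var = (CV·μ)² = (2.87×0.072)² = 0.042700.
shape1+shape2 = μ(1−μ)/Var − 1 = 0.066816/0.042700 − 1 = 0.5648.
Thus shape1 = 0.072·0.5648 = 0.04 and shape2 = 0.928·0.5648 = 0.52.

shape1 = 0.04, shape2 = 0.52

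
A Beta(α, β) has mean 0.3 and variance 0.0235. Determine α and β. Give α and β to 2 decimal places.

Let s = α+β. The Beta variance is μ(1−μ)/(s+1).
So s+1 = μ(1−μ)/σ² = (0.3×0.7)/0.0235 = 0.21/0.0235 = 8.9362, giving s = 7.9362.
Then α = μs = 0.3×7.9362 = 2.38 and β = (1−μ)s = 0.7×7.9362 = 5.56.

α = 2.38, β = 5.56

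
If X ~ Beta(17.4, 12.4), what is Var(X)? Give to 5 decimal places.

Var = αβ/[(α+β)²(α+β+1)] = (17.4×12.4)/(29.8²×30.8) = 215.76/27351.632 = 0.00789.

0.00789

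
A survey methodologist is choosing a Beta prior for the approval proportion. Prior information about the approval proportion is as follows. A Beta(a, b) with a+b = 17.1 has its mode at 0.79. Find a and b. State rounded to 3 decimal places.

Mode = (a−1)/(κ−2) with κ = a+b, so a−1 = 0.79·15.1 = 11.929.
a = 12.929; b = κ − a = 4.171.

a = 12.929, b = 4.171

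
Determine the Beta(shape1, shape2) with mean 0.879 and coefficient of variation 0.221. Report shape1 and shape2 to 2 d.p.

shape1 = 1.60, shape2 = 0.22

Var = (CV·μ)² = (0.221×0.879)² = 0.037737.
shape1+shape2 = μ(1−μ)/Var − 1 = 0.106359/0.037737 − 1 = 1.8185.
Thus shape1 = 0.879·1.8185 = 1.60 and shape2 = 0.121·1.8185 = 0.22.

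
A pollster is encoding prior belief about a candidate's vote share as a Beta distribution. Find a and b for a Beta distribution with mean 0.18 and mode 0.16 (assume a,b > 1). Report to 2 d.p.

Let s = a+b. Mean gives a = μs = 0.18s; mode gives (a−1)/(s−2) = 0.16.
Substituting: 0.18s − 1 = 0.16(s−2) = 0.16s − 0.32, so 0.02s = 0.68 and s = 34.0000.
Then a = 0.18×34.0000 = 6.12 and b = s−a = 27.88.

a = 6.12, b = 27.88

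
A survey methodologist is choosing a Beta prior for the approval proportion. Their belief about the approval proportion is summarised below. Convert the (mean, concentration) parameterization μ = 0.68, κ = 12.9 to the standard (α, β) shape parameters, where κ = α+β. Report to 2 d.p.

Split κ in proportion μ : (1−μ): α = 0.68·12.9 = 8.77, β = 12.9 − 8.77 = 4.13.

α = 8.77, β = 4.13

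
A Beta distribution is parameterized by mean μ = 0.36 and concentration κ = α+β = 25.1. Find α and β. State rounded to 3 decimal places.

α = μκ = 0.36×25.1 = 9.036 and β = (1−μ)κ = 0.64×25.1 = 16.064.

α = 9.036, β = 16.064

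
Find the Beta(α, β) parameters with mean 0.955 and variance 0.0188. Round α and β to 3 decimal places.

Let s = α+β. The Beta variance is μ(1−μ)/(s+1).
So s+1 = μ(1−μ)/σ² = (0.955×0.045)/0.0188 = 0.042975/0.0188 = 2.2859, giving s = 1.2859.
Then α = μs = 0.955×1.2859 = 1.228 and β = (1−μ)s = 0.045×1.2859 = 0.058.

α = 1.228, β = 0.058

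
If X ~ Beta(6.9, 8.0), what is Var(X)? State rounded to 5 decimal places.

0.01564

α+β = 14.9 and αβ = 55.20, so Var = αβ/[(α+β)²(α+β+1)] = 55.20/3529.959 = 0.01564.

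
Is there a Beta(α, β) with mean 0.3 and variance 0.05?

Yes

The Beta variance bound is σ² < μ(1−μ).
Here μ(1−μ) = 0.3×0.7 = 0.21, and 0.05 < 0.21.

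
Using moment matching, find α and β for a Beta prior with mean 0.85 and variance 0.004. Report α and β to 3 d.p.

Let s = α+β. The Beta variance is μ(1−μ)/(s+1).
So s+1 = μ(1−μ)/σ² = (0.85×0.15)/0.004 = 0.1275/0.004 = 31.8750, giving s = 30.8750.
Then α = μs = 0.85×30.8750 = 26.244 and β = (1−μ)s = 0.15×30.8750 = 4.631.

α = 26.244, β = 4.631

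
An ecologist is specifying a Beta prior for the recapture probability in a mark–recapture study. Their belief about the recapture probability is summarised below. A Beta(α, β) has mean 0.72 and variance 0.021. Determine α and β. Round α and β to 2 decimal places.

Let s = α+β. The Beta variance is μ(1−μ)/(s+1).
So s+1 = μ(1−μ)/σ² = (0.72×0.28)/0.021 = 0.2016/0.021 = 9.6000, giving s = 8.6000.
Then α = μs = 0.72×8.6000 = 6.19 and β = (1−μ)s = 0.28×8.6000 = 2.41.

α = 6.19, β = 2.41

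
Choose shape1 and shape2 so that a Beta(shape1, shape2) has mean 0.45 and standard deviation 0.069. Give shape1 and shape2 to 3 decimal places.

shape1 = 22.943, shape2 = 28.042

σ² = 0.069² = 0.004761.
With s = shape1+shape2, Var = μ(1−μ)/(s+1), so s+1 = (0.45×0.55)/0.004761 = 51.9849 and s = 50.9849.
shape1 = μs = 22.943, shape2 = (1−μ)s = 28.042.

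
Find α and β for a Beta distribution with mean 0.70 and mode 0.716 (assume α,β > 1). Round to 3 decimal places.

α = 18.900, β = 8.100

With s = α+β: μ = α/s and mode = (α−1)/(s−2). Eliminating α = μs,
μs − 1 = m(s−2) ⇒ s(μ−m) = 1−2m ⇒ s = -0.432/-0.016 = 27.0000.
So α = μs = 18.900, β = (1−μ)s = 8.100.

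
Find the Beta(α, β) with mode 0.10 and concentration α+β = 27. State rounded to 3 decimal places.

α = 3.500, β = 23.500

Mode = (α−1)/(κ−2) with κ = α+β, so α−1 = 0.10·25 = 2.500.
α = 3.500; β = κ − α = 23.500.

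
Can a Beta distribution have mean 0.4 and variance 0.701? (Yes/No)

The Beta variance bound is σ² < μ(1−μ).
Here μ(1−μ) = 0.4×0.6 = 0.24, and 0.701 ≥ 0.24.

No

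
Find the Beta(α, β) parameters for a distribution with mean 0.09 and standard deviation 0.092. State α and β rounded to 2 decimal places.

σ² = 0.092² = 0.008464.
With s = α+β, Var = μ(1−μ)/(s+1), so s+1 = (0.09×0.91)/0.008464 = 9.6763 and s = 8.6763.
α = μs = 0.78, β = (1−μ)s = 7.90.

α = 0.78, β = 7.90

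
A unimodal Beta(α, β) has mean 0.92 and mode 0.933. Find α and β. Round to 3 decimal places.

With s = α+β: μ = α/s and mode = (α−1)/(s−2). Eliminating α = μs,
μs − 1 = m(s−2) ⇒ s(μ−m) = 1−2m ⇒ s = -0.866/-0.013 = 66.6154.
So α = μs = 61.286, β = (1−μ)s = 5.329.

α = 61.286, β = 5.329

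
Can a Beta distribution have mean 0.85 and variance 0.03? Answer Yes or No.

Yes

For any Beta, Var(X) < E[X]·(1−E[X]).
Here μ(1−μ) = 0.85×0.15 = 0.1275, and 0.03 < 0.1275.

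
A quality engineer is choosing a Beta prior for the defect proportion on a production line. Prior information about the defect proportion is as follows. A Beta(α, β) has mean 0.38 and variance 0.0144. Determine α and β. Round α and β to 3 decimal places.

α = 5.837, β = 9.524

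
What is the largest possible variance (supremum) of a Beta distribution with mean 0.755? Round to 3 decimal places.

0.185

For fixed mean μ the Beta variance is μ(1−μ)/(α+β+1), increasing as α+β decreases.
Its least upper bound (not attained) is μ(1−μ) = 0.755·0.245 = 0.185.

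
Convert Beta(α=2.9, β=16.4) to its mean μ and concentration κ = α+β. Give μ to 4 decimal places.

κ = α+β = 2.9+16.4 = 19.3; μ = α/κ = 2.9/19.3 = 0.1503.

μ = 0.1503, κ = 19.3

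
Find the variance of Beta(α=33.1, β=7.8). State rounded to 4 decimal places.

0.0037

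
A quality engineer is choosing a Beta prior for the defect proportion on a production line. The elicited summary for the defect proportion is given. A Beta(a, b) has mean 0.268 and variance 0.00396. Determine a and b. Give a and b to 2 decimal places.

By moment matching, a+b = μ(1−μ)/σ² − 1 = (0.268·0.732)/0.00396 − 1 = 49.5394 − 1 = 48.5394.
Since a/(a+b) = μ, a = 0.268·48.5394 = 13.01 and b = 0.732·48.5394 = 35.53.

a = 13.01, b = 35.53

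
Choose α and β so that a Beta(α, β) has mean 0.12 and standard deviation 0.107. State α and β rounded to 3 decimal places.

α = 0.987, β = 7.237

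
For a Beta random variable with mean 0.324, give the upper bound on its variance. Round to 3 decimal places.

For fixed mean μ the Beta variance is μ(1−μ)/(α+β+1), increasing as α+β decreases.
Its least upper bound (not attained) is μ(1−μ) = 0.324·0.676 = 0.219.

0.219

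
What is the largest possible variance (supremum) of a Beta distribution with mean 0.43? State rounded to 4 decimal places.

Var = μ(1−μ)/(α+β+1), which approaches μ(1−μ) as α+β → 0.
So the supremum is μ(1−μ) = 0.43×0.57 = 0.2451.

0.2451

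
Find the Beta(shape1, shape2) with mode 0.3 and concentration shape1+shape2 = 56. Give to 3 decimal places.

shape1 = 17.200, shape2 = 38.800

For shape1,shape2>1 the mode is (shape1−1)/(shape1+shape2−2), so shape1 = mode·(κ−2)+1 = 0.3×54+1 = 17.200.
And shape2 = (1−mode)·(κ−2)+1 = 0.7×54+1 = 38.800.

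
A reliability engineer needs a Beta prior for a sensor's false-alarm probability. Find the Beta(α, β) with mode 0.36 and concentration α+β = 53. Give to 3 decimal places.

For α,β>1 the mode is (α−1)/(α+β−2), so α = mode·(κ−2)+1 = 0.36×51+1 = 19.360.
And β = (1−mode)·(κ−2)+1 = 0.64×51+1 = 33.640.

α = 19.360, β = 33.640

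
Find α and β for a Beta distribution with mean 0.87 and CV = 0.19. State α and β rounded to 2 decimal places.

σ = CV·μ = 0.19×0.87 = 0.16530, so σ² = 0.027324.
s+1 = μ(1−μ)/σ² = 0.1131/0.027324 = 4.1392, so s = α+β = 3.1392.
α = μs = 2.73, β = (1−μ)s = 0.41.

α = 2.73, β = 0.41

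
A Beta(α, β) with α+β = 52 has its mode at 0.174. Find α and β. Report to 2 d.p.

α = 9.70, β = 42.30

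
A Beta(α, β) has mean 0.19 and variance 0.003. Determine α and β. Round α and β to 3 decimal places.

Let s = α+β. The Beta variance is μ(1−μ)/(s+1).
So s+1 = μ(1−μ)/σ² = (0.19×0.81)/0.003 = 0.1539/0.003 = 51.3000, giving s = 50.3000.
Then α = μs = 0.19×50.3000 = 9.557 and β = (1−μ)s = 0.81×50.3000 = 40.743.

α = 9.557, β = 40.743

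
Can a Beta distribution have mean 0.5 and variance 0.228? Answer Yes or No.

Yes

A Beta with mean μ has variance μ(1−μ)/(α+β+1) < μ(1−μ).
Here μ(1−μ) = 0.5×0.5 = 0.25, and 0.228 < 0.25.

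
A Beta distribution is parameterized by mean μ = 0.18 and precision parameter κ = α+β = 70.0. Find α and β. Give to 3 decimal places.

Split κ in proportion μ : (1−μ): α = 0.18·70.0 = 12.600, β = 70.0 − 12.600 = 57.400.

α = 12.600, β = 57.400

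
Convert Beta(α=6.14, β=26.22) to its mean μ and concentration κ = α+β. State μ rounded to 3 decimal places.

κ = α+β = 6.14+26.22 = 32.36; μ = α/κ = 6.14/32.36 = 0.190.

μ = 0.190, κ = 32.36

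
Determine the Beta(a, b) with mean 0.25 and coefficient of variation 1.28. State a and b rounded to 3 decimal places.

a = 0.208, b = 0.623

Var = (CV·μ)² = (1.28×0.25)² = 0.102400.
a+b = μ(1−μ)/Var − 1 = 0.1875/0.102400 − 1 = 0.8311.
Thus a = 0.25·0.8311 = 0.208 and b = 0.75·0.8311 = 0.623.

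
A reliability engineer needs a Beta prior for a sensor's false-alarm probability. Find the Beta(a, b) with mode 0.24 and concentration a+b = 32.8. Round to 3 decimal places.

a = 8.392, b = 24.408

Mode = (a−1)/(κ−2) with κ = a+b, so a−1 = 0.24·30.8 = 7.392.
a = 8.392; b = κ − a = 24.408.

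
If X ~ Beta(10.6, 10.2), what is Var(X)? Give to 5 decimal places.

α+β = 20.8 and αβ = 108.12, so Var = αβ/[(α+β)²(α+β+1)] = 108.12/9431.552 = 0.01146.

0.01146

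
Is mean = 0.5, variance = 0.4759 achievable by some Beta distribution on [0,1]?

No

A Beta with mean μ has variance μ(1−μ)/(α+β+1) < μ(1−μ).
Here μ(1−μ) = 0.5×0.5 = 0.25, and 0.4759 ≥ 0.25.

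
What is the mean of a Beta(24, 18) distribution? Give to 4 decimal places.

The Beta mean is α/(α+β) = 24/(24+18) = 0.5714.

0.5714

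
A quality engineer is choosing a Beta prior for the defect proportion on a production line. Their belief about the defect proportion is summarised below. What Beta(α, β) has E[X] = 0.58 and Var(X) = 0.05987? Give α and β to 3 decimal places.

α = 1.780, β = 1.289

By moment matching, α+β = μ(1−μ)/σ² − 1 = (0.58·0.42)/0.05987 − 1 = 4.0688 − 1 = 3.0688.
Since α/(α+β) = μ, α = 0.58·3.0688 = 1.780 and β = 0.42·3.0688 = 1.289.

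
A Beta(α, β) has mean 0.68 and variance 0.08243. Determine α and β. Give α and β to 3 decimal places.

By moment matching, α+β = μ(1−μ)/σ² − 1 = (0.68·0.32)/0.08243 − 1 = 2.6398 − 1 = 1.6398.
Since α/(α+β) = μ, α = 0.68·1.6398 = 1.115 and β = 0.32·1.6398 = 0.525.

α = 1.115, β = 0.525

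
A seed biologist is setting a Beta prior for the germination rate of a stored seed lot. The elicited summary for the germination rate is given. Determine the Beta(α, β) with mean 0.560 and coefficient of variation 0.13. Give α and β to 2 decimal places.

Var = (CV·μ)² = (0.13×0.560)² = 0.005300.
α+β = μ(1−μ)/Var − 1 = 0.246400/0.005300 − 1 = 45.4920.
Thus α = 0.560·45.4920 = 25.48 and β = 0.440·45.4920 = 20.02.

α = 25.48, β = 20.02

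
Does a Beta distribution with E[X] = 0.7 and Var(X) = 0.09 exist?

Yes

The Beta variance bound is σ² < μ(1−μ).
Here μ(1−μ) = 0.7×0.3 = 0.21, and 0.09 < 0.21.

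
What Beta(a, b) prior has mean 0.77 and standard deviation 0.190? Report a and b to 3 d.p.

First σ² = 0.036100. Setting a = μn, b = (1−μ)n with n = a+b,
μ(1−μ)/(n+1) = 0.036100 ⇒ n+1 = 0.1771/0.036100 = 4.9058 ⇒ n = 3.9058.
Hence a = 0.77×3.9058 = 3.007, b = 0.23×3.9058 = 0.898.

a = 3.007, b = 0.898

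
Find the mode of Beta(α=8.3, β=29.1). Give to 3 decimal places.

With α,β > 1, mode = (α−1)/(α+β−2) = 7.3/35.4 = 0.206.

0.206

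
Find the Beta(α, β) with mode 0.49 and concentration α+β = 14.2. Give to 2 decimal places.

α = 6.98, β = 7.22

Since the density peak of Beta(α,β) is at (α−1)/(α+β−2),
α = 1 + 0.49(14.2−2) = 6.98 and β = 14.2 − 6.98 = 7.22.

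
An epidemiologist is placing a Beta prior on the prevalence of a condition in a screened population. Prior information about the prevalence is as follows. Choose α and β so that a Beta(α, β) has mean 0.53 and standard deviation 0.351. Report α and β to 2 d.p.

α = 0.54, β = 0.48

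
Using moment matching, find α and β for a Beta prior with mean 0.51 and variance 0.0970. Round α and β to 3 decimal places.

Write ν = α+β; then α = μν and Var = μ(1−μ)/(ν+1).
ν = μ(1−μ)/Var − 1 = 0.2499/0.0970 − 1 = 1.5763.
α = 0.51·1.5763 = 0.804, β = 0.49·1.5763 = 0.772.

α = 0.804, β = 0.772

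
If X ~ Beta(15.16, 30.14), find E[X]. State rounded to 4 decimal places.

0.3347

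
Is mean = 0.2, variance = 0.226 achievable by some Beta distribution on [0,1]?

For any Beta, Var(X) < E[X]·(1−E[X]).
Here μ(1−μ) = 0.2×0.8 = 0.16, and 0.226 ≥ 0.16.

No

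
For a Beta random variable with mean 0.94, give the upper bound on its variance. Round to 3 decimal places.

For fixed mean μ the Beta variance is μ(1−μ)/(α+β+1), increasing as α+β decreases.
Its least upper bound (not attained) is μ(1−μ) = 0.94·0.06 = 0.056.

0.056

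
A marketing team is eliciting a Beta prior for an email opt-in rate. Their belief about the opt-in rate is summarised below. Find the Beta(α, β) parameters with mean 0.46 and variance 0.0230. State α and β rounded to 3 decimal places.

α = 4.508, β = 5.292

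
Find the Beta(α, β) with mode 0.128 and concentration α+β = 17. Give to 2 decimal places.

α = 2.92, β = 14.08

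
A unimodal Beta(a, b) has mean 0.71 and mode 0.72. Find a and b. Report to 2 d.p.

a = 31.24, b = 12.76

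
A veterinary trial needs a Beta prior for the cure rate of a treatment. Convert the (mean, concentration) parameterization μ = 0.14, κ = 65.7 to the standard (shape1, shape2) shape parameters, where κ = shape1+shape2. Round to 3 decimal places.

shape1 = μκ = 0.14×65.7 = 9.198 and shape2 = (1−μ)κ = 0.86×65.7 = 56.502.

shape1 = 9.198, shape2 = 56.502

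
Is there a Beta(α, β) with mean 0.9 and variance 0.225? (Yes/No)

The Beta variance bound is σ² < μ(1−μ).
Here μ(1−μ) = 0.9×0.1 = 0.09, and 0.225 ≥ 0.09.

No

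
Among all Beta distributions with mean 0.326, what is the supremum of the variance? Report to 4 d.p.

For fixed mean μ the Beta variance is μ(1−μ)/(α+β+1), increasing as α+β decreases.
Its least upper bound (not attained) is μ(1−μ) = 0.326·0.674 = 0.2197.

0.2197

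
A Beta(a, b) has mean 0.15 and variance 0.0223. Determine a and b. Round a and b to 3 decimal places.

a = 0.708, b = 4.010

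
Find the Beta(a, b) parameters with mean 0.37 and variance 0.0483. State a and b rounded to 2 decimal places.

Write ν = a+b; then a = μν and Var = μ(1−μ)/(ν+1).
ν = μ(1−μ)/Var − 1 = 0.2331/0.0483 − 1 = 3.8261.
a = 0.37·3.8261 = 1.42, b = 0.63·3.8261 = 2.41.

a = 1.42, b = 2.41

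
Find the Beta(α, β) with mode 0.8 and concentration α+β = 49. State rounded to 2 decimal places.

α = 38.60, β = 10.40

Mode = (α−1)/(κ−2) with κ = α+β, so α−1 = 0.8·47 = 37.60.
α = 38.60; β = κ − α = 10.40.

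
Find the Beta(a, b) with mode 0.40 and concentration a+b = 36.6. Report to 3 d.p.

a = 14.840, b = 21.760

Mode = (a−1)/(κ−2) with κ = a+b, so a−1 = 0.40·34.6 = 13.840.
a = 14.840; b = κ − a = 21.760.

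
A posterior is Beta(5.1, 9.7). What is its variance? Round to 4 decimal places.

0.0143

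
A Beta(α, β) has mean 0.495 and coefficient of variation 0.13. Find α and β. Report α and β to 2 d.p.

α = 29.39, β = 29.98

Var = (CV·μ)² = (0.13×0.495)² = 0.004141.
α+β = μ(1−μ)/Var − 1 = 0.249975/0.004141 − 1 = 59.3670.
Thus α = 0.495·59.3670 = 29.39 and β = 0.505·59.3670 = 29.98.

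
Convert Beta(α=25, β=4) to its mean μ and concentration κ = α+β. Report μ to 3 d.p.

μ = 0.862, κ = 29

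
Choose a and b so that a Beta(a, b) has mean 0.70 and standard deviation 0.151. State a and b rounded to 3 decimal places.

a = 5.747, b = 2.463

First σ² = 0.022801. Setting a = μn, b = (1−μ)n with n = a+b,
μ(1−μ)/(n+1) = 0.022801 ⇒ n+1 = 0.2100/0.022801 = 9.2101 ⇒ n = 8.2101.
Hence a = 0.70×8.2101 = 5.747, b = 0.30×8.2101 = 2.463.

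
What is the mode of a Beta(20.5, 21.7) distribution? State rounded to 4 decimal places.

The density x^(α−1)(1−x)^(β−1) is maximised at (α−1)/(α+β−2) = 19.5/40.2 = 0.4851.

0.4851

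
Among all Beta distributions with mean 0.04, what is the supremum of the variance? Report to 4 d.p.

Var = μ(1−μ)/(α+β+1), which approaches μ(1−μ) as α+β → 0.
So the supremum is μ(1−μ) = 0.04×0.96 = 0.0384.

0.0384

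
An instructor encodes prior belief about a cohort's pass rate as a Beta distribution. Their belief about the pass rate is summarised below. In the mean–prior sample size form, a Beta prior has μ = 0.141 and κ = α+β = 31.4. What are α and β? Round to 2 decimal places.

Split κ in proportion μ : (1−μ): α = 0.141·31.4 = 4.43, β = 31.4 − 4.43 = 26.97.

α = 4.43, β = 26.97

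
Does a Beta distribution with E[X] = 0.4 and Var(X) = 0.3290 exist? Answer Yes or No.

No

For any Beta, Var(X) < E[X]·(1−E[X]).
Here μ(1−μ) = 0.4×0.6 = 0.24, and 0.3290 ≥ 0.24.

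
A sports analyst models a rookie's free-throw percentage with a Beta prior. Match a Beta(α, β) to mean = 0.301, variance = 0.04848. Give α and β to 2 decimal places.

α = 1.01, β = 2.33

By moment matching, α+β = μ(1−μ)/σ² − 1 = (0.301·0.699)/0.04848 − 1 = 4.3399 − 1 = 3.3399.
Since α/(α+β) = μ, α = 0.301·3.3399 = 1.01 and β = 0.699·3.3399 = 2.33.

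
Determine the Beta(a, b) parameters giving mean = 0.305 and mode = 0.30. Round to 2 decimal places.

a = 24.40, b = 55.60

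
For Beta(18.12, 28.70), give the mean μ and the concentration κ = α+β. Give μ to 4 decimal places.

κ = α+β = 18.12+28.70 = 46.82; μ = α/κ = 18.12/46.82 = 0.3870.

μ = 0.3870, κ = 46.82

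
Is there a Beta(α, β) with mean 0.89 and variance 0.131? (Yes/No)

No

The Beta variance bound is σ² < μ(1−μ).
Here μ(1−μ) = 0.89×0.11 = 0.0979, and 0.131 ≥ 0.0979.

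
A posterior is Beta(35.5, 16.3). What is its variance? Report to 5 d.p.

0.00408

Var = αβ/[(α+β)²(α+β+1)] = (35.5×16.3)/(51.8²×52.8) = 578.65/141675.072 = 0.00408.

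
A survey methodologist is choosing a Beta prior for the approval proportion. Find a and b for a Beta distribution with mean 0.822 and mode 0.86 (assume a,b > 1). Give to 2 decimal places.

Let s = a+b. Mean gives a = μs = 0.822s; mode gives (a−1)/(s−2) = 0.86.
Substituting: 0.822s − 1 = 0.86(s−2) = 0.86s − 1.72, so -0.038s = -0.72 and s = 18.9474.
Then a = 0.822×18.9474 = 15.57 and b = s−a = 3.37.

a = 15.57, b = 3.37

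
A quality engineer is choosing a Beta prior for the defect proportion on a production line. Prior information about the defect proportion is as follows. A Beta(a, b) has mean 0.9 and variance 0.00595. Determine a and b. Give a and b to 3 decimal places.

Let s = a+b. The Beta variance is μ(1−μ)/(s+1).
So s+1 = μ(1−μ)/σ² = (0.9×0.1)/0.00595 = 0.09/0.00595 = 15.1261, giving s = 14.1261.
Then a = μs = 0.9×14.1261 = 12.713 and b = (1−μ)s = 0.1×14.1261 = 1.413.

a = 12.713, b = 1.413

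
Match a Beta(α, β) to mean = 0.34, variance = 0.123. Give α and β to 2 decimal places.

α = 0.28, β = 0.54

Let s = α+β. The Beta variance is μ(1−μ)/(s+1).
So s+1 = μ(1−μ)/σ² = (0.34×0.66)/0.123 = 0.2244/0.123 = 1.8244, giving s = 0.8244.
Then α = μs = 0.34×0.8244 = 0.28 and β = (1−μ)s = 0.66×0.8244 = 0.54.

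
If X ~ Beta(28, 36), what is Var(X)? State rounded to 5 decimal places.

α+β = 64 and αβ = 1008, so Var = αβ/[(α+β)²(α+β+1)] = 1008/266240 = 0.00379.

0.00379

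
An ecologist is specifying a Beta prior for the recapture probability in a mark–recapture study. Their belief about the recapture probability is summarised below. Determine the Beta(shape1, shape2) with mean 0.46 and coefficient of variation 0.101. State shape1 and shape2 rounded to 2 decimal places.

shape1 = 52.48, shape2 = 61.60

Var = (CV·μ)² = (0.101×0.46)² = 0.002159.
shape1+shape2 = μ(1−μ)/Var − 1 = 0.2484/0.002159 − 1 = 114.0782.
Thus shape1 = 0.46·114.0782 = 52.48 and shape2 = 0.54·114.0782 = 61.60.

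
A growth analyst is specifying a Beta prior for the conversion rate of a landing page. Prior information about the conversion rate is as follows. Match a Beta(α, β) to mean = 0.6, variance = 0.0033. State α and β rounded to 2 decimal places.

α = 43.04, β = 28.69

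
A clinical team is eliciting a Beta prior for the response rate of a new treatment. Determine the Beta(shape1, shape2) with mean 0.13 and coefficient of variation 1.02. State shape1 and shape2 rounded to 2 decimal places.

σ = CV·μ = 1.02×0.13 = 0.13260, so σ² = 0.017583.
s+1 = μ(1−μ)/σ² = 0.1131/0.017583 = 6.4324, so s = shape1+shape2 = 5.4324.
shape1 = μs = 0.71, shape2 = (1−μ)s = 4.73.

shape1 = 0.71, shape2 = 4.73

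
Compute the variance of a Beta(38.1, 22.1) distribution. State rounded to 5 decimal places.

Var = αβ/[(α+β)²(α+β+1)] = (38.1×22.1)/(60.2²×61.2) = 842.01/221791.248 = 0.00380.

0.00380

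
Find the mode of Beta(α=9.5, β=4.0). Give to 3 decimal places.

0.739

With α,β > 1, mode = (α−1)/(α+β−2) = 8.5/11.5 = 0.739.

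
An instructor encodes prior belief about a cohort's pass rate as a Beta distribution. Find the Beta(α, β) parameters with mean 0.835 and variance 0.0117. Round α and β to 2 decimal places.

α = 9.00, β = 1.78

By moment matching, α+β = μ(1−μ)/σ² − 1 = (0.835·0.165)/0.0117 − 1 = 11.7756 − 1 = 10.7756.
Since α/(α+β) = μ, α = 0.835·10.7756 = 9.00 and β = 0.165·10.7756 = 1.78.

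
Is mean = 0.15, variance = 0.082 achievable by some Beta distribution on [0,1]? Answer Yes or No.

For any Beta, Var(X) < E[X]·(1−E[X]).
Here μ(1−μ) = 0.15×0.85 = 0.1275, and 0.082 < 0.1275.

Yes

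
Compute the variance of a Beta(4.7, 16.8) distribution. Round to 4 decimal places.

α+β = 21.5 and αβ = 78.96, so Var = αβ/[(α+β)²(α+β+1)] = 78.96/10400.625 = 0.0076.

0.0076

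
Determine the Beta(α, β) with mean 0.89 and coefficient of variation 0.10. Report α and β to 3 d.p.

α = 10.110, β = 1.250

σ = CV·μ = 0.10×0.89 = 0.08900, so σ² = 0.007921.
s+1 = μ(1−μ)/σ² = 0.0979/0.007921 = 12.3596, so s = α+β = 11.3596.
α = μs = 10.110, β = (1−μ)s = 1.250.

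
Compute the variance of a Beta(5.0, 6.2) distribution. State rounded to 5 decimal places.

0.02026

μ = 5.0/11.2 = 0.446429; Var = μ(1−μ)/(α+β+1) = 0.2471301/12.2 = 0.02026.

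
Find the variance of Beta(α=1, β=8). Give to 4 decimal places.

0.0099

μ = 1/9 = 0.111111; Var = μ(1−μ)/(α+β+1) = 0.0987654/10 = 0.0099.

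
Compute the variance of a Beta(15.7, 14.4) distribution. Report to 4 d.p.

0.0080

α+β = 30.1 and αβ = 226.08, so Var = αβ/[(α+β)²(α+β+1)] = 226.08/28176.911 = 0.0080.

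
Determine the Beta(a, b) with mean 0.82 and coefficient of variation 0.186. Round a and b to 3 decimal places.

Var = (CV·μ)² = (0.186×0.82)² = 0.023262.
a+b = μ(1−μ)/Var − 1 = 0.1476/0.023262 − 1 = 5.3450.
Thus a = 0.82·5.3450 = 4.383 and b = 0.18·5.3450 = 0.962.

a = 4.383, b = 0.962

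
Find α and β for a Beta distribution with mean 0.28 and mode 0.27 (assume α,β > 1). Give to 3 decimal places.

With s = α+β: μ = α/s and mode = (α−1)/(s−2). Eliminating α = μs,
μs − 1 = m(s−2) ⇒ s(μ−m) = 1−2m ⇒ s = 0.46/0.01 = 46.0000.
So α = μs = 12.880, β = (1−μ)s = 33.120.

α = 12.880, β = 33.120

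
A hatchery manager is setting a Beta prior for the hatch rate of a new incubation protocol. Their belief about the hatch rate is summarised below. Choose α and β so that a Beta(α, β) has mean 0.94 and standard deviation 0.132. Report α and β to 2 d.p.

α = 2.10, β = 0.13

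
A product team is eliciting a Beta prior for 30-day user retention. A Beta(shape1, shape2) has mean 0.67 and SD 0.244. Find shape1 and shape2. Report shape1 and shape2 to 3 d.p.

shape1 = 1.818, shape2 = 0.896

σ² = 0.244² = 0.059536.
With s = shape1+shape2, Var = μ(1−μ)/(s+1), so s+1 = (0.67×0.33)/0.059536 = 3.7137 and s = 2.7137.
shape1 = μs = 1.818, shape2 = (1−μ)s = 0.896.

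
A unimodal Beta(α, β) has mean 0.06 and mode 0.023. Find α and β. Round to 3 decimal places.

α = 1.547, β = 24.237

With s = α+β: μ = α/s and mode = (α−1)/(s−2). Eliminating α = μs,
μs − 1 = m(s−2) ⇒ s(μ−m) = 1−2m ⇒ s = 0.954/0.037 = 25.7838.
So α = μs = 1.547, β = (1−μ)s = 24.237.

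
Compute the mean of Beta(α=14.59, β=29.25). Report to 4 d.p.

0.3328

E[X] = α/(α+β) = 14.59/43.84 = 0.3328.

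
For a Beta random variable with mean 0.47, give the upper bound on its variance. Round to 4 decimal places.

0.2491

For fixed mean μ the Beta variance is μ(1−μ)/(α+β+1), increasing as α+β decreases.
Its least upper bound (not attained) is μ(1−μ) = 0.47·0.53 = 0.2491.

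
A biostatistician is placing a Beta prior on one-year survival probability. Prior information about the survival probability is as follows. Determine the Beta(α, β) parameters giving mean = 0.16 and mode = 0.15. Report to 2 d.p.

α = 11.20, β = 58.80

Let s = α+β. Mean gives α = μs = 0.16s; mode gives (α−1)/(s−2) = 0.15.
Substituting: 0.16s − 1 = 0.15(s−2) = 0.15s − 0.30, so 0.01s = 0.70 and s = 70.0000.
Then α = 0.16×70.0000 = 11.20 and β = s−α = 58.80.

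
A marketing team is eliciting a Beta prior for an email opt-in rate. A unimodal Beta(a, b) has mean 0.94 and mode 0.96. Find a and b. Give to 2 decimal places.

Let s = a+b. Mean gives a = μs = 0.94s; mode gives (a−1)/(s−2) = 0.96.
Substituting: 0.94s − 1 = 0.96(s−2) = 0.96s − 1.92, so -0.02s = -0.92 and s = 46.0000.
Then a = 0.94×46.0000 = 43.24 and b = s−a = 2.76.

a = 43.24, b = 2.76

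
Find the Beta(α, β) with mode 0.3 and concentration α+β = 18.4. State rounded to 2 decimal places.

α = 5.92, β = 12.48

Since the density peak of Beta(α,β) is at (α−1)/(α+β−2),
α = 1 + 0.3(18.4−2) = 5.92 and β = 18.4 − 5.92 = 12.48.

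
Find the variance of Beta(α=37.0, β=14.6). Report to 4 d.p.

0.0039

μ = 37.0/51.6 = 0.717054; Var = μ(1−μ)/(α+β+1) = 0.2028874/52.6 = 0.0039.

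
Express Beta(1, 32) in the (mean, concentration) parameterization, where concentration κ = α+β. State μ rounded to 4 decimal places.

μ = 0.0303, κ = 33

κ = α+β = 1+32 = 33; μ = α/κ = 1/33 = 0.0303.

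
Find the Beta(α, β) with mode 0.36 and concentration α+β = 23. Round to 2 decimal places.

For α,β>1 the mode is (α−1)/(α+β−2), so α = mode·(κ−2)+1 = 0.36×21+1 = 8.56.
And β = (1−mode)·(κ−2)+1 = 0.64×21+1 = 14.44.

α = 8.56, β = 14.44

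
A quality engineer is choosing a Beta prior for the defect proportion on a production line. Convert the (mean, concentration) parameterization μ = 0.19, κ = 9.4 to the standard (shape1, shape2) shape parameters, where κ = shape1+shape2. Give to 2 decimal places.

Split κ in proportion μ : (1−μ): shape1 = 0.19·9.4 = 1.79, shape2 = 9.4 − 1.79 = 7.61.

shape1 = 1.79, shape2 = 7.61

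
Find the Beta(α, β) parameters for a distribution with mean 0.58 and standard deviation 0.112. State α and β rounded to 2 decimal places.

α = 10.68, β = 7.74

Variance = 0.112² = 0.012544. The moment-matching identity α+β = μ(1−μ)/Var − 1 gives
α+β = 0.2436/0.012544 − 1 = 18.4196, so α = μ·18.4196 = 10.68 and β = (1−μ)·18.4196 = 7.74.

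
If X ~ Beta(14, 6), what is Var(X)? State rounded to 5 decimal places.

Var = αβ/[(α+β)²(α+β+1)] = (14×6)/(20²×21) = 84/8400 = 0.01000.

0.01000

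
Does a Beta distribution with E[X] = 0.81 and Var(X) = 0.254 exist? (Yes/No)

No

The Beta variance bound is σ² < μ(1−μ).
Here μ(1−μ) = 0.81×0.19 = 0.1539, and 0.254 ≥ 0.1539.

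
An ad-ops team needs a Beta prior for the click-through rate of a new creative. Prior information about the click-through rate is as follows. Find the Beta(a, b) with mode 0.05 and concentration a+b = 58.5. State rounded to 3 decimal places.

Mode = (a−1)/(κ−2) with κ = a+b, so a−1 = 0.05·56.5 = 2.825.
a = 3.825; b = κ − a = 54.675.

a = 3.825, b = 54.675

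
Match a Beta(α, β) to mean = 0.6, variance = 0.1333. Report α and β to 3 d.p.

α = 0.480, β = 0.320

By moment matching, α+β = μ(1−μ)/σ² − 1 = (0.6·0.4)/0.1333 − 1 = 1.8005 − 1 = 0.8005.
Since α/(α+β) = μ, α = 0.6·0.8005 = 0.480 and β = 0.4·0.8005 = 0.320.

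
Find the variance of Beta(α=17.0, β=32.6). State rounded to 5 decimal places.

μ = 17.0/49.6 = 0.342742; Var = μ(1−μ)/(α+β+1) = 0.2252699/50.6 = 0.00445.

0.00445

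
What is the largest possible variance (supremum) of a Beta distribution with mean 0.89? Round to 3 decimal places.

0.098

For fixed mean μ the Beta variance is μ(1−μ)/(α+β+1), increasing as α+β decreases.
Its least upper bound (not attained) is μ(1−μ) = 0.89·0.11 = 0.098.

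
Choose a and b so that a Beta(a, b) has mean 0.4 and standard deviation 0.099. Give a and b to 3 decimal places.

a = 9.395, b = 14.092

σ² = 0.099² = 0.009801.
With s = a+b, Var = μ(1−μ)/(s+1), so s+1 = (0.4×0.6)/0.009801 = 24.4873 and s = 23.4873.
a = μs = 9.395, b = (1−μ)s = 14.092.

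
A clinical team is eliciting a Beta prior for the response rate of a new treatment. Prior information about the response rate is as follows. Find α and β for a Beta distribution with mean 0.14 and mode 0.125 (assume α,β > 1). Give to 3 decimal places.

α = 7.000, β = 43.000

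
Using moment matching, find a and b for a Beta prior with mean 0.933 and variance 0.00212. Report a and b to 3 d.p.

By moment matching, a+b = μ(1−μ)/σ² − 1 = (0.933·0.067)/0.00212 − 1 = 29.4863 − 1 = 28.4863.
Since a/(a+b) = μ, a = 0.933·28.4863 = 26.578 and b = 0.067·28.4863 = 1.909.

a = 26.578, b = 1.909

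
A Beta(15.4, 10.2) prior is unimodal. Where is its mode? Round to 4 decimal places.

0.6102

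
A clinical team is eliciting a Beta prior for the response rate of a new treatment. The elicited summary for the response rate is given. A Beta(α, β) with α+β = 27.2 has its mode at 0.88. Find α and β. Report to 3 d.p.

For α,β>1 the mode is (α−1)/(α+β−2), so α = mode·(κ−2)+1 = 0.88×25.2+1 = 23.176.
And β = (1−mode)·(κ−2)+1 = 0.12×25.2+1 = 4.024.

α = 23.176, β = 4.024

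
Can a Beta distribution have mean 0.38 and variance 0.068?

Yes

For any Beta, Var(X) < E[X]·(1−E[X]).
Here μ(1−μ) = 0.38×0.62 = 0.2356, and 0.068 < 0.2356.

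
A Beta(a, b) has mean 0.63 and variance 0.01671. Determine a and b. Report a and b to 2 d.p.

Write ν = a+b; then a = μν and Var = μ(1−μ)/(ν+1).
ν = μ(1−μ)/Var − 1 = 0.2331/0.01671 − 1 = 12.9497.
a = 0.63·12.9497 = 8.16, b = 0.37·12.9497 = 4.79.

a = 8.16, b = 4.79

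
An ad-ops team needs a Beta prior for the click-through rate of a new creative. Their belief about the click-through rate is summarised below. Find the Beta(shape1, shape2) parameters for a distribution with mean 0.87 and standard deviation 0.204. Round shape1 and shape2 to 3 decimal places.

Variance = 0.204² = 0.041616. The moment-matching identity shape1+shape2 = μ(1−μ)/Var − 1 gives
shape1+shape2 = 0.1131/0.041616 − 1 = 1.7177, so shape1 = μ·1.7177 = 1.494 and shape2 = (1−μ)·1.7177 = 0.223.

shape1 = 1.494, shape2 = 0.223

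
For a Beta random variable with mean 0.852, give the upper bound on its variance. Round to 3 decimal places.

Var = μ(1−μ)/(α+β+1), which approaches μ(1−μ) as α+β → 0.
So the supremum is μ(1−μ) = 0.852×0.148 = 0.126.

0.126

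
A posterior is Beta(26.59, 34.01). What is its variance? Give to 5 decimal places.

0.00400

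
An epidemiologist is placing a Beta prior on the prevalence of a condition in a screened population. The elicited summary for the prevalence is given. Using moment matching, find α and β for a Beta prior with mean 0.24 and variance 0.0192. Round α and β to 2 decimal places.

Write ν = α+β; then α = μν and Var = μ(1−μ)/(ν+1).
ν = μ(1−μ)/Var − 1 = 0.1824/0.0192 − 1 = 8.5000.
α = 0.24·8.5000 = 2.04, β = 0.76·8.5000 = 6.46.

α = 2.04, β = 6.46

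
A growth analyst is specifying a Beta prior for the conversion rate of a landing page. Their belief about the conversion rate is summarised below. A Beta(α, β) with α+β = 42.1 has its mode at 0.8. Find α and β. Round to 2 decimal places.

α = 33.08, β = 9.02

For α,β>1 the mode is (α−1)/(α+β−2), so α = mode·(κ−2)+1 = 0.8×40.1+1 = 33.08.
And β = (1−mode)·(κ−2)+1 = 0.2×40.1+1 = 9.02.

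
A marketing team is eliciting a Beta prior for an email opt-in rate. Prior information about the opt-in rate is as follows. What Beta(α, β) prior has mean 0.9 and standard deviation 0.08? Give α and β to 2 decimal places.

First σ² = 0.0064. Setting α = μn, β = (1−μ)n with n = α+β,
μ(1−μ)/(n+1) = 0.0064 ⇒ n+1 = 0.09/0.0064 = 14.0625 ⇒ n = 13.0625.
Hence α = 0.9×13.0625 = 11.76, β = 0.1×13.0625 = 1.31.

α = 11.76, β = 1.31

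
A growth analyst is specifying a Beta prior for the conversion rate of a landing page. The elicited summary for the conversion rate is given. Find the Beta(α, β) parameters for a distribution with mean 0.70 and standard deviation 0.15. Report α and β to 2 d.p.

Variance = 0.15² = 0.0225. The moment-matching identity α+β = μ(1−μ)/Var − 1 gives
α+β = 0.2100/0.0225 − 1 = 8.3333, so α = μ·8.3333 = 5.83 and β = (1−μ)·8.3333 = 2.50.

α = 5.83, β = 2.50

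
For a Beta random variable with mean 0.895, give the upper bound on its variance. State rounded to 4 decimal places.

0.0940

Var = μ(1−μ)/(α+β+1), which approaches μ(1−μ) as α+β → 0.
So the supremum is μ(1−μ) = 0.895×0.105 = 0.0940.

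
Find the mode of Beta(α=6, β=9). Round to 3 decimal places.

0.385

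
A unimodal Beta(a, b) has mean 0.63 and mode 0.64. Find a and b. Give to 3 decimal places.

a = 17.640, b = 10.360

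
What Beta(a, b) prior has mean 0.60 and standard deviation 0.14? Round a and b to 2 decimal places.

a = 6.75, b = 4.50

σ² = 0.14² = 0.0196.
With s = a+b, Var = μ(1−μ)/(s+1), so s+1 = (0.60×0.40)/0.0196 = 12.2449 and s = 11.2449.
a = μs = 6.75, b = (1−μ)s = 4.50.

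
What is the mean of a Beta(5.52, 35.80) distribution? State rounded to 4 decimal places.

0.1336

The Beta mean is α/(α+β) = 5.52/(5.52+35.80) = 0.1336.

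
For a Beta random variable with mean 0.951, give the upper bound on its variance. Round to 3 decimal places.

0.047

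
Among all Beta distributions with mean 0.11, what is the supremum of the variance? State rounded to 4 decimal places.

0.0979

For fixed mean μ the Beta variance is μ(1−μ)/(α+β+1), increasing as α+β decreases.
Its least upper bound (not attained) is μ(1−μ) = 0.11·0.89 = 0.0979.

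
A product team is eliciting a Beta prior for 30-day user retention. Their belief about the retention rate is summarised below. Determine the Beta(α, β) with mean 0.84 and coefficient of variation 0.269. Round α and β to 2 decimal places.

α = 1.37, β = 0.26

Var = (CV·μ)² = (0.269×0.84)² = 0.051058.
α+β = μ(1−μ)/Var − 1 = 0.1344/0.051058 − 1 = 1.6323.
Thus α = 0.84·1.6323 = 1.37 and β = 0.16·1.6323 = 0.26.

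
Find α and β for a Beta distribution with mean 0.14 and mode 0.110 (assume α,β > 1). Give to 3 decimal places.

α = 3.640, β = 22.360

With s = α+β: μ = α/s and mode = (α−1)/(s−2). Eliminating α = μs,
μs − 1 = m(s−2) ⇒ s(μ−m) = 1−2m ⇒ s = 0.780/0.030 = 26.0000.
So α = μs = 3.640, β = (1−μ)s = 22.360.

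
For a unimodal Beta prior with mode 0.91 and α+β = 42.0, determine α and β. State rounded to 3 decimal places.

α = 37.400, β = 4.600

For α,β>1 the mode is (α−1)/(α+β−2), so α = mode·(κ−2)+1 = 0.91×40.0+1 = 37.400.
And β = (1−mode)·(κ−2)+1 = 0.09×40.0+1 = 4.600.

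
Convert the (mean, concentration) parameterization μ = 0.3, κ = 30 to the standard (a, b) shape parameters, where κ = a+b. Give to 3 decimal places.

a = 9.000, b = 21.000

a = μκ = 0.3×30 = 9.000 and b = (1−μ)κ = 0.7×30 = 21.000.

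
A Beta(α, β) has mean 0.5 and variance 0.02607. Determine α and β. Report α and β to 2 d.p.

Let s = α+β. The Beta variance is μ(1−μ)/(s+1).
So s+1 = μ(1−μ)/σ² = (0.5×0.5)/0.02607 = 0.25/0.02607 = 9.5896, giving s = 8.5896.
Then α = μs = 0.5×8.5896 = 4.29 and β = (1−μ)s = 0.5×8.5896 = 4.29.

α = 4.29, β = 4.29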